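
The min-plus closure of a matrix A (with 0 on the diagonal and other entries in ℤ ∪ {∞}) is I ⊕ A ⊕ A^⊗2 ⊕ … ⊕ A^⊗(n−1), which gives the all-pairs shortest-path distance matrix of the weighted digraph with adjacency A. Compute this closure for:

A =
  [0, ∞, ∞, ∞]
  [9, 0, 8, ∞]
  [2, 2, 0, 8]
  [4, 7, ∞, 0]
Closure =
  [0, ∞, ∞, ∞]
  [9, 0, 8, 16]
  [2, 2, 0, 8]
  [4, 7, 15, 0]

This is the Floyd-Warshall all-pairs shortest-path computation. For each intermediate vertex k = 0, 1, …, 3, update dist[i][j] ← min(dist[i][j], dist[i][k] + dist[k][j]). The final matrix gives, for each (i, j), the minimum total weight of any directed path from i to j (possibly empty when i = j).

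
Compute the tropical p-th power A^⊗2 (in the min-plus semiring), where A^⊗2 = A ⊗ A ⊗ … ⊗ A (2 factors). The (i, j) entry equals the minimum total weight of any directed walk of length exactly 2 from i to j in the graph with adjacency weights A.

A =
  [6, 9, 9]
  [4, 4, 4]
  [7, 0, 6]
A^⊗2 =
  [12, 9, 13]
  [8, 4, 8]
  [4, 4, 4]

Each entry (A^⊗2)_ij equals the minimum over all length-2 walks i = v_0 → v_1 → … → v_2 = j of Σ_t A[v_t][v_{t+1}]. For example, for (i, j) = (0, 2) we minimise over 3 possible intermediate vertex sequences; the minimum is 13, attained along the walk 0 → 1 → 2.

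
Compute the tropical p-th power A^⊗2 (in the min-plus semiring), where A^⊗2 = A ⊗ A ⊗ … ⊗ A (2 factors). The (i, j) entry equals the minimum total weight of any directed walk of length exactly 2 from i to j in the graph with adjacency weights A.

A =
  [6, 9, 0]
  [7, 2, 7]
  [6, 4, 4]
A^⊗2 =
  [6, 4, 4]
  [9, 4, 7]
  [10, 6, 6]

Each entry (A^⊗2)_ij equals the minimum over all length-2 walks i = v_0 → v_1 → … → v_2 = j of Σ_t A[v_t][v_{t+1}]. For example, for (i, j) = (0, 2) we minimise over 3 possible intermediate vertex sequences; the minimum is 4, attained along the walk 0 → 2 → 2.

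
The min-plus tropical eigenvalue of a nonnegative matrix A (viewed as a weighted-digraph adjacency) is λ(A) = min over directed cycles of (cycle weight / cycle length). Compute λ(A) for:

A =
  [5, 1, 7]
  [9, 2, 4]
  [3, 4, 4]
λ(A) = 2

Enumerate directed cycles and compute their means (weight / length). Sample:
  cycle 0 → 0: weight = 5, length = 1, mean = 5/1 ≈ 5.000
  cycle 1 → 1: weight = 2, length = 1, mean = 2/1 ≈ 2.000
  cycle 2 → 2: weight = 4, length = 1, mean = 4/1 ≈ 4.000
  cycle 0 → 1 → 0: weight = 10, length = 2, mean = 10/2 ≈ 5.000
  cycle 0 → 2 → 0: weight = 10, length = 2, mean = 10/2 ≈ 5.000
  cycle 1 → 0 → 1: weight = 10, length = 2, mean = 10/2 ≈ 5.000
Minimum mean = 2.000, attained e.g. along the cycle 1 → 1 with weight 2 and length 1. So λ(A) = 2/1 = 2.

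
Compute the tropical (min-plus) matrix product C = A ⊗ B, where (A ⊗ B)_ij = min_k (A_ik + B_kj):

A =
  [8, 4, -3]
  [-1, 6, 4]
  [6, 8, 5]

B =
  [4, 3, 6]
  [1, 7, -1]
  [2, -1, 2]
A ⊗ B =
  [-1, -4, -1]
  [3, 2, 5]
  [7, 4, 7]

Apply the min-plus product entry-by-entry:
  C[0][0] = min over k of (A[0][0] + B[0][0] = 8 + 4 = 12, A[0][1] + B[1][0] = 4 + 1 = 5, A[0][2] + B[2][0] = -3 + 2 = -1) = -1 (attained at k = 2)
  C[0][1] = min over k of (A[0][0] + B[0][1] = 8 + 3 = 11, A[0][1] + B[1][1] = 4 + 7 = 11, A[0][2] + B[2][1] = -3 + -1 = -4) = -4 (attained at k = 2)
  C[0][2] = min over k of (A[0][0] + B[0][2] = 8 + 6 = 14, A[0][1] + B[1][2] = 4 + -1 = 3, A[0][2] + B[2][2] = -3 + 2 = -1) = -1 (attained at k = 2)
  C[1][0] = min over k of (A[1][0] + B[0][0] = -1 + 4 = 3, A[1][1] + B[1][0] = 6 + 1 = 7, A[1][2] + B[2][0] = 4 + 2 = 6) = 3 (attained at k = 0)
  C[1][1] = min over k of (A[1][0] + B[0][1] = -1 + 3 = 2, A[1][1] + B[1][1] = 6 + 7 = 13, A[1][2] + B[2][1] = 4 + -1 = 3) = 2 (attained at k = 0)
  C[1][2] = min over k of (A[1][0] + B[0][2] = -1 + 6 = 5, A[1][1] + B[1][2] = 6 + -1 = 5, A[1][2] + B[2][2] = 4 + 2 = 6) = 5 (attained at k = 0)
  C[2][0] = min over k of (A[2][0] + B[0][0] = 6 + 4 = 10, A[2][1] + B[1][0] = 8 + 1 = 9, A[2][2] + B[2][0] = 5 + 2 = 7) = 7 (attained at k = 2)
  C[2][1] = min over k of (A[2][0] + B[0][1] = 6 + 3 = 9, A[2][1] + B[1][1] = 8 + 7 = 15, A[2][2] + B[2][1] = 5 + -1 = 4) = 4 (attained at k = 2)
  C[2][2] = min over k of (A[2][0] + B[0][2] = 6 + 6 = 12, A[2][1] + B[1][2] = 8 + -1 = 7, A[2][2] + B[2][2] = 5 + 2 = 7) = 7 (attained at k = 1)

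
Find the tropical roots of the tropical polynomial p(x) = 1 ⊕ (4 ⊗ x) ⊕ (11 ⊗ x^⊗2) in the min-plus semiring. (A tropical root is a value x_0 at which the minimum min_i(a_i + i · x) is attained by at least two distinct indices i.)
Roots: {-7, -3}

Each tropical root is a break point of the lower envelope of the lines y = a_i + i · x (there are 3 lines, with slopes 0, 1, ..., 2). Only the lines that attain the minimum somewhere contribute to roots; other lines are dominated. Here the surviving (envelope) indices are i = 2, i = 1, i = 0.
Intersections between consecutive envelope lines give the roots: for adjacent envelope indices i < j the intersection is x = (a_i − a_j) / (j − i). Reading off the sorted break points: {-7, -3}.
Verification: at each break x_0, at least two indices attain the minimum of min_i(a_i + i · x_0).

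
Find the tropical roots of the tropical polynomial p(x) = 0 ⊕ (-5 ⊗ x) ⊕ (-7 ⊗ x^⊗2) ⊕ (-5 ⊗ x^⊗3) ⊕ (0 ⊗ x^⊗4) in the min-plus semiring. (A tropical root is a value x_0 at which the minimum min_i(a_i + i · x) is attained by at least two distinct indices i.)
Roots: {-5, -2, 2, 5}

Each tropical root is a break point of the lower envelope of the lines y = a_i + i · x (there are 5 lines, with slopes 0, 1, ..., 4). Only the lines that attain the minimum somewhere contribute to roots; other lines are dominated. Here the surviving (envelope) indices are i = 4, i = 3, i = 2, i = 1, i = 0.
Intersections between consecutive envelope lines give the roots: for adjacent envelope indices i < j the intersection is x = (a_i − a_j) / (j − i). Reading off the sorted break points: {-5, -2, 2, 5}.
Verification: at each break x_0, at least two indices attain the minimum of min_i(a_i + i · x_0).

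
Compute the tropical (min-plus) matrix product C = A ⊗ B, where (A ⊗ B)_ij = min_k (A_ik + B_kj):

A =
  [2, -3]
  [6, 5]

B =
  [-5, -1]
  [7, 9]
A ⊗ B =
  [-3, 1]
  [1, 5]

Apply the min-plus product entry-by-entry:
  C[0][0] = min over k of (A[0][0] + B[0][0] = 2 + -5 = -3, A[0][1] + B[1][0] = -3 + 7 = 4) = -3 (attained at k = 0)
  C[0][1] = min over k of (A[0][0] + B[0][1] = 2 + -1 = 1, A[0][1] + B[1][1] = -3 + 9 = 6) = 1 (attained at k = 0)
  C[1][0] = min over k of (A[1][0] + B[0][0] = 6 + -5 = 1, A[1][1] + B[1][0] = 5 + 7 = 12) = 1 (attained at k = 0)
  C[1][1] = min over k of (A[1][0] + B[0][1] = 6 + -1 = 5, A[1][1] + B[1][1] = 5 + 9 = 14) = 5 (attained at k = 0)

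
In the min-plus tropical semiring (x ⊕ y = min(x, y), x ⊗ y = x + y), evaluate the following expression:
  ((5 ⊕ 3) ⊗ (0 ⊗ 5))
((5 ⊕ 3) ⊗ (0 ⊗ 5)) = 8

Expand innermost to outermost. Recall ⊕ takes the minimum of its arguments and ⊗ takes their sum. Working out the expression ((5 ⊕ 3) ⊗ (0 ⊗ 5)) gives 8.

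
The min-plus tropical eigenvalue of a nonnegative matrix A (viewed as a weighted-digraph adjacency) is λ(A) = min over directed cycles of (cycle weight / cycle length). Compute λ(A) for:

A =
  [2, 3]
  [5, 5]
λ(A) = 2

Enumerate directed cycles and compute their means (weight / length). Sample:
  cycle 0 → 0: weight = 2, length = 1, mean = 2/1 ≈ 2.000
  cycle 1 → 1: weight = 5, length = 1, mean = 5/1 ≈ 5.000
  cycle 0 → 1 → 0: weight = 8, length = 2, mean = 8/2 ≈ 4.000
  cycle 1 → 0 → 1: weight = 8, length = 2, mean = 8/2 ≈ 4.000
Minimum mean = 2.000, attained e.g. along the cycle 0 → 0 with weight 2 and length 1. So λ(A) = 2/1 = 2.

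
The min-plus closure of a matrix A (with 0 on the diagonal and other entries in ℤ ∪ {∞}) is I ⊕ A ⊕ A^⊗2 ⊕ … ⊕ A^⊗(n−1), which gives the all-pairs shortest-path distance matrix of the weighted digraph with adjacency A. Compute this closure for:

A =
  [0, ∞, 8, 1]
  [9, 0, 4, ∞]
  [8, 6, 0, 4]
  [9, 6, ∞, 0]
Closure =
  [0, 7, 8, 1]
  [9, 0, 4, 8]
  [8, 6, 0, 4]
  [9, 6, 10, 0]

This is the Floyd-Warshall all-pairs shortest-path computation. For each intermediate vertex k = 0, 1, …, 3, update dist[i][j] ← min(dist[i][j], dist[i][k] + dist[k][j]). The final matrix gives, for each (i, j), the minimum total weight of any directed path from i to j (possibly empty when i = j).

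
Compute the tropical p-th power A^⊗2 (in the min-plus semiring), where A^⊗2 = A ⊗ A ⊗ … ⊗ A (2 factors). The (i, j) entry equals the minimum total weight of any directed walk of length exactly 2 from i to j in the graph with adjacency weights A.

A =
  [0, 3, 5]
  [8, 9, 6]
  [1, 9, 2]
A^⊗2 =
  [0, 3, 5]
  [7, 11, 8]
  [1, 4, 4]

Each entry (A^⊗2)_ij equals the minimum over all length-2 walks i = v_0 → v_1 → … → v_2 = j of Σ_t A[v_t][v_{t+1}]. For example, for (i, j) = (0, 2) we minimise over 3 possible intermediate vertex sequences; the minimum is 5, attained along the walk 0 → 0 → 2.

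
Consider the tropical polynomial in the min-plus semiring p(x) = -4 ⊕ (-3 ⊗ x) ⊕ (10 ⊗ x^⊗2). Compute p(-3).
p(-3) = -6

A tropical monomial a ⊗ x^⊗i evaluates to a + i · x. Evaluating each term at x = -3:
  Term 0 contributes -4 + 0 · -3 = -4
  Term 1 contributes -3 + 1 · -3 = -6
  Term 2 contributes 10 + 2 · -3 = 4
p(-3) = ⊕ of these = min[-4, -6, 4] = -6.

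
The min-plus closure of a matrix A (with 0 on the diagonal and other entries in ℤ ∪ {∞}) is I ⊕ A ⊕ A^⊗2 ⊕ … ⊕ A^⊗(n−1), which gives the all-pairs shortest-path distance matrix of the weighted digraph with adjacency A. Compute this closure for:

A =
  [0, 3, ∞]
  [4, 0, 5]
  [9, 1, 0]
Closure =
  [0, 3, 8]
  [4, 0, 5]
  [5, 1, 0]

This is the Floyd-Warshall all-pairs shortest-path computation. For each intermediate vertex k = 0, 1, …, 2, update dist[i][j] ← min(dist[i][j], dist[i][k] + dist[k][j]). The final matrix gives, for each (i, j), the minimum total weight of any directed path from i to j (possibly empty when i = j).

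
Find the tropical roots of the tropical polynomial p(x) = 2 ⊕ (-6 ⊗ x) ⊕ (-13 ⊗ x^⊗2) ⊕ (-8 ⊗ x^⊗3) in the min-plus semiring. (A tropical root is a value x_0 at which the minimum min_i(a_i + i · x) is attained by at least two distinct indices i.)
Roots: {-5, 7, 8}

Each tropical root is a break point of the lower envelope of the lines y = a_i + i · x (there are 4 lines, with slopes 0, 1, ..., 3). Only the lines that attain the minimum somewhere contribute to roots; other lines are dominated. Here the surviving (envelope) indices are i = 3, i = 2, i = 1, i = 0.
Intersections between consecutive envelope lines give the roots: for adjacent envelope indices i < j the intersection is x = (a_i − a_j) / (j − i). Reading off the sorted break points: {-5, 7, 8}.
Verification: at each break x_0, at least two indices attain the minimum of min_i(a_i + i · x_0).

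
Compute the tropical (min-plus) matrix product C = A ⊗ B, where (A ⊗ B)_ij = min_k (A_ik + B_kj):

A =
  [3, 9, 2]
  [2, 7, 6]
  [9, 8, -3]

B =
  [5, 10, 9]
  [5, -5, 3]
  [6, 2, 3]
A ⊗ B =
  [8, 4, 5]
  [7, 2, 9]
  [3, -1, 0]

Apply the min-plus product entry-by-entry:
  C[0][0] = min over k of (A[0][0] + B[0][0] = 3 + 5 = 8, A[0][1] + B[1][0] = 9 + 5 = 14, A[0][2] + B[2][0] = 2 + 6 = 8) = 8 (attained at k = 0)
  C[0][1] = min over k of (A[0][0] + B[0][1] = 3 + 10 = 13, A[0][1] + B[1][1] = 9 + -5 = 4, A[0][2] + B[2][1] = 2 + 2 = 4) = 4 (attained at k = 1)
  C[0][2] = min over k of (A[0][0] + B[0][2] = 3 + 9 = 12, A[0][1] + B[1][2] = 9 + 3 = 12, A[0][2] + B[2][2] = 2 + 3 = 5) = 5 (attained at k = 2)
  C[1][0] = min over k of (A[1][0] + B[0][0] = 2 + 5 = 7, A[1][1] + B[1][0] = 7 + 5 = 12, A[1][2] + B[2][0] = 6 + 6 = 12) = 7 (attained at k = 0)
  C[1][1] = min over k of (A[1][0] + B[0][1] = 2 + 10 = 12, A[1][1] + B[1][1] = 7 + -5 = 2, A[1][2] + B[2][1] = 6 + 2 = 8) = 2 (attained at k = 1)
  C[1][2] = min over k of (A[1][0] + B[0][2] = 2 + 9 = 11, A[1][1] + B[1][2] = 7 + 3 = 10, A[1][2] + B[2][2] = 6 + 3 = 9) = 9 (attained at k = 2)
  C[2][0] = min over k of (A[2][0] + B[0][0] = 9 + 5 = 14, A[2][1] + B[1][0] = 8 + 5 = 13, A[2][2] + B[2][0] = -3 + 6 = 3) = 3 (attained at k = 2)
  C[2][1] = min over k of (A[2][0] + B[0][1] = 9 + 10 = 19, A[2][1] + B[1][1] = 8 + -5 = 3, A[2][2] + B[2][1] = -3 + 2 = -1) = -1 (attained at k = 2)
  C[2][2] = min over k of (A[2][0] + B[0][2] = 9 + 9 = 18, A[2][1] + B[1][2] = 8 + 3 = 11, A[2][2] + B[2][2] = -3 + 3 = 0) = 0 (attained at k = 2)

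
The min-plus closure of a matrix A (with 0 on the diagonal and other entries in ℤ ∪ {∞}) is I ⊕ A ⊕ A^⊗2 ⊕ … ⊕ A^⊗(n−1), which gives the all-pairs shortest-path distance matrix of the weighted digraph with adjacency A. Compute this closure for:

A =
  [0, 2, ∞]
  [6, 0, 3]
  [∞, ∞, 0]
Closure =
  [0, 2, 5]
  [6, 0, 3]
  [∞, ∞, 0]

This is the Floyd-Warshall all-pairs shortest-path computation. For each intermediate vertex k = 0, 1, …, 2, update dist[i][j] ← min(dist[i][j], dist[i][k] + dist[k][j]). The final matrix gives, for each (i, j), the minimum total weight of any directed path from i to j (possibly empty when i = j).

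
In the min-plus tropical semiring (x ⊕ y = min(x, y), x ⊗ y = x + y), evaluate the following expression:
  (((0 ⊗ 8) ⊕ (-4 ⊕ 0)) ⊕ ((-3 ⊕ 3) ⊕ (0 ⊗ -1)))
(((0 ⊗ 8) ⊕ (-4 ⊕ 0)) ⊕ ((-3 ⊕ 3) ⊕ (0 ⊗ -1))) = -4

Expand innermost to outermost. Recall ⊕ takes the minimum of its arguments and ⊗ takes their sum. Working out the expression (((0 ⊗ 8) ⊕ (-4 ⊕ 0)) ⊕ ((-3 ⊕ 3) ⊕ (0 ⊗ -1))) gives -4.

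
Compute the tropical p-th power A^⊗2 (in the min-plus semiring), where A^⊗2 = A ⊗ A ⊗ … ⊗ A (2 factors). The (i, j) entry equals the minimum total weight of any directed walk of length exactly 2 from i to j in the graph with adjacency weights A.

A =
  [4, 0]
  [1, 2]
A^⊗2 =
  [1, 2]
  [3, 1]

Each entry (A^⊗2)_ij equals the minimum over all length-2 walks i = v_0 → v_1 → … → v_2 = j of Σ_t A[v_t][v_{t+1}]. For example, for (i, j) = (0, 1) we minimise over 2 possible intermediate vertex sequences; the minimum is 2, attained along the walk 0 → 1 → 1.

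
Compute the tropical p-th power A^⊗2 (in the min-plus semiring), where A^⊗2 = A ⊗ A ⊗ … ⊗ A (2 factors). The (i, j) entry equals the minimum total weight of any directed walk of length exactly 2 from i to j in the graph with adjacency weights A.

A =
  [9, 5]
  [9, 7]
A^⊗2 =
  [14, 12]
  [16, 14]

Each entry (A^⊗2)_ij equals the minimum over all length-2 walks i = v_0 → v_1 → … → v_2 = j of Σ_t A[v_t][v_{t+1}]. For example, for (i, j) = (0, 1) we minimise over 2 possible intermediate vertex sequences; the minimum is 12, attained along the walk 0 → 1 → 1.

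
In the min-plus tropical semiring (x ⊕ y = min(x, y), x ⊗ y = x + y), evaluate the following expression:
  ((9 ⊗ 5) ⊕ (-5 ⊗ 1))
((9 ⊗ 5) ⊕ (-5 ⊗ 1)) = -4

Expand innermost to outermost. Recall ⊕ takes the minimum of its arguments and ⊗ takes their sum. Working out the expression ((9 ⊗ 5) ⊕ (-5 ⊗ 1)) gives -4.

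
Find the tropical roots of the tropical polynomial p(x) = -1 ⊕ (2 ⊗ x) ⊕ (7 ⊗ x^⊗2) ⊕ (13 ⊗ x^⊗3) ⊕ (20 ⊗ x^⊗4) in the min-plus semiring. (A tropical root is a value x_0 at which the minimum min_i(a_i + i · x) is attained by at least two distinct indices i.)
Roots: {-7, -6, -5, -3}

Each tropical root is a break point of the lower envelope of the lines y = a_i + i · x (there are 5 lines, with slopes 0, 1, ..., 4). Only the lines that attain the minimum somewhere contribute to roots; other lines are dominated. Here the surviving (envelope) indices are i = 4, i = 3, i = 2, i = 1, i = 0.
Intersections between consecutive envelope lines give the roots: for adjacent envelope indices i < j the intersection is x = (a_i − a_j) / (j − i). Reading off the sorted break points: {-7, -6, -5, -3}.
Verification: at each break x_0, at least two indices attain the minimum of min_i(a_i + i · x_0).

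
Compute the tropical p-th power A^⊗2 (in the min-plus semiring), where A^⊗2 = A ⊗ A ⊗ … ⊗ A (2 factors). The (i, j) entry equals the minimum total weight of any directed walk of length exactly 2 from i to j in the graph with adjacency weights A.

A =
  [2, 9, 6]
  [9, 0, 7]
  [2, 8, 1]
A^⊗2 =
  [4, 9, 7]
  [9, 0, 7]
  [3, 8, 2]

Each entry (A^⊗2)_ij equals the minimum over all length-2 walks i = v_0 → v_1 → … → v_2 = j of Σ_t A[v_t][v_{t+1}]. For example, for (i, j) = (0, 2) we minimise over 3 possible intermediate vertex sequences; the minimum is 7, attained along the walk 0 → 2 → 2.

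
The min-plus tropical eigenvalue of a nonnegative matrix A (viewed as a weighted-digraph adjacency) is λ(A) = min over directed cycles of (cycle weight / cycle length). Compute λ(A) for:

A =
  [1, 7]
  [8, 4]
λ(A) = 1

Enumerate directed cycles and compute their means (weight / length). Sample:
  cycle 0 → 0: weight = 1, length = 1, mean = 1/1 ≈ 1.000
  cycle 1 → 1: weight = 4, length = 1, mean = 4/1 ≈ 4.000
  cycle 0 → 1 → 0: weight = 15, length = 2, mean = 15/2 ≈ 7.500
  cycle 1 → 0 → 1: weight = 15, length = 2, mean = 15/2 ≈ 7.500
Minimum mean = 1.000, attained e.g. along the cycle 0 → 0 with weight 1 and length 1. So λ(A) = 1/1 = 1.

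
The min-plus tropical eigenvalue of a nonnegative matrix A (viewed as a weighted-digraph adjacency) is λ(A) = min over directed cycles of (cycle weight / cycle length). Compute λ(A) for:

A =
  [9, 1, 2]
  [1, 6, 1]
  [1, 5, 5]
λ(A) = 1

Enumerate directed cycles and compute their means (weight / length). Sample:
  cycle 0 → 0: weight = 9, length = 1, mean = 9/1 ≈ 9.000
  cycle 1 → 1: weight = 6, length = 1, mean = 6/1 ≈ 6.000
  cycle 2 → 2: weight = 5, length = 1, mean = 5/1 ≈ 5.000
  cycle 0 → 1 → 0: weight = 2, length = 2, mean = 2/2 ≈ 1.000
  cycle 0 → 2 → 0: weight = 3, length = 2, mean = 3/2 ≈ 1.500
  cycle 1 → 0 → 1: weight = 2, length = 2, mean = 2/2 ≈ 1.000
Minimum mean = 1.000, attained e.g. along the cycle 0 → 1 → 0 with weight 2 and length 2. So λ(A) = 2/2 = 1.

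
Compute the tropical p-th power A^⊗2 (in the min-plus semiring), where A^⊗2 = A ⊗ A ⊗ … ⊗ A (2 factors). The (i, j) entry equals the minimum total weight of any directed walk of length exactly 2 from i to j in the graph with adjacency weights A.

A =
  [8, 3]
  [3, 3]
A^⊗2 =
  [6, 6]
  [6, 6]

Each entry (A^⊗2)_ij equals the minimum over all length-2 walks i = v_0 → v_1 → … → v_2 = j of Σ_t A[v_t][v_{t+1}]. For example, for (i, j) = (0, 1) we minimise over 2 possible intermediate vertex sequences; the minimum is 6, attained along the walk 0 → 1 → 1.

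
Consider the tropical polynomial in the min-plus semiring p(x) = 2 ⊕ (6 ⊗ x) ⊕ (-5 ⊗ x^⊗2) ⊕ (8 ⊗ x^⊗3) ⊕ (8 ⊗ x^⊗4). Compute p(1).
p(1) = -3

A tropical monomial a ⊗ x^⊗i evaluates to a + i · x. Evaluating each term at x = 1:
  Term 0 contributes 2 + 0 · 1 = 2
  Term 1 contributes 6 + 1 · 1 = 7
  Term 2 contributes -5 + 2 · 1 = -3
  Term 3 contributes 8 + 3 · 1 = 11
  Term 4 contributes 8 + 4 · 1 = 12
p(1) = ⊕ of these = min[2, 7, -3, 11, 12] = -3.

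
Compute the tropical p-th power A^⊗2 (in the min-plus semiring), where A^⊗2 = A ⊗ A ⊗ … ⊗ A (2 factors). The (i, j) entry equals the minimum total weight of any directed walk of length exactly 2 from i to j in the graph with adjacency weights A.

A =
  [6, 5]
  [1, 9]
A^⊗2 =
  [6, 11]
  [7, 6]

Each entry (A^⊗2)_ij equals the minimum over all length-2 walks i = v_0 → v_1 → … → v_2 = j of Σ_t A[v_t][v_{t+1}]. For example, for (i, j) = (0, 1) we minimise over 2 possible intermediate vertex sequences; the minimum is 11, attained along the walk 0 → 0 → 1.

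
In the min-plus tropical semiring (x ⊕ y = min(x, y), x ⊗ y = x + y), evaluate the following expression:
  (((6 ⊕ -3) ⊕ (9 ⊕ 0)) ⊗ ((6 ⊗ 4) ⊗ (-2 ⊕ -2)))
(((6 ⊕ -3) ⊕ (9 ⊕ 0)) ⊗ ((6 ⊗ 4) ⊗ (-2 ⊕ -2))) = 5

Expand innermost to outermost. Recall ⊕ takes the minimum of its arguments and ⊗ takes their sum. Working out the expression (((6 ⊕ -3) ⊕ (9 ⊕ 0)) ⊗ ((6 ⊗ 4) ⊗ (-2 ⊕ -2))) gives 5.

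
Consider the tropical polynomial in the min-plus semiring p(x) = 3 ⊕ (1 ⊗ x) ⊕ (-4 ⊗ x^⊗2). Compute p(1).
p(1) = -2

A tropical monomial a ⊗ x^⊗i evaluates to a + i · x. Evaluating each term at x = 1:
  Term 0 contributes 3 + 0 · 1 = 3
  Term 1 contributes 1 + 1 · 1 = 2
  Term 2 contributes -4 + 2 · 1 = -2
p(1) = ⊕ of these = min[3, 2, -2] = -2.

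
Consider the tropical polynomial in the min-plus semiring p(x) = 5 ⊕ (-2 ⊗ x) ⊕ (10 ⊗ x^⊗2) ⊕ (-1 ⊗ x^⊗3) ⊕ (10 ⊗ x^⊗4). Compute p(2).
p(2) = 0

A tropical monomial a ⊗ x^⊗i evaluates to a + i · x. Evaluating each term at x = 2:
  Term 0 contributes 5 + 0 · 2 = 5
  Term 1 contributes -2 + 1 · 2 = 0
  Term 2 contributes 10 + 2 · 2 = 14
  Term 3 contributes -1 + 3 · 2 = 5
  Term 4 contributes 10 + 4 · 2 = 18
p(2) = ⊕ of these = min[5, 0, 14, 5, 18] = 0.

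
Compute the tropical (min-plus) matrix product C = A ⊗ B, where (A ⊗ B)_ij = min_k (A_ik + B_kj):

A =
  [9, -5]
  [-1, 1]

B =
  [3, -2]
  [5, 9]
A ⊗ B =
  [0, 4]
  [2, -3]

Apply the min-plus product entry-by-entry:
  C[0][0] = min over k of (A[0][0] + B[0][0] = 9 + 3 = 12, A[0][1] + B[1][0] = -5 + 5 = 0) = 0 (attained at k = 1)
  C[0][1] = min over k of (A[0][0] + B[0][1] = 9 + -2 = 7, A[0][1] + B[1][1] = -5 + 9 = 4) = 4 (attained at k = 1)
  C[1][0] = min over k of (A[1][0] + B[0][0] = -1 + 3 = 2, A[1][1] + B[1][0] = 1 + 5 = 6) = 2 (attained at k = 0)
  C[1][1] = min over k of (A[1][0] + B[0][1] = -1 + -2 = -3, A[1][1] + B[1][1] = 1 + 9 = 10) = -3 (attained at k = 0)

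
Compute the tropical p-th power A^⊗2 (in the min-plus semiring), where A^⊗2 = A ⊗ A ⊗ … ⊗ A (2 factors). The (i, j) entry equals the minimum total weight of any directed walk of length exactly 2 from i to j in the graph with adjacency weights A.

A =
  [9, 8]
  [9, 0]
A^⊗2 =
  [17, 8]
  [9, 0]

Each entry (A^⊗2)_ij equals the minimum over all length-2 walks i = v_0 → v_1 → … → v_2 = j of Σ_t A[v_t][v_{t+1}]. For example, for (i, j) = (0, 1) we minimise over 2 possible intermediate vertex sequences; the minimum is 8, attained along the walk 0 → 1 → 1.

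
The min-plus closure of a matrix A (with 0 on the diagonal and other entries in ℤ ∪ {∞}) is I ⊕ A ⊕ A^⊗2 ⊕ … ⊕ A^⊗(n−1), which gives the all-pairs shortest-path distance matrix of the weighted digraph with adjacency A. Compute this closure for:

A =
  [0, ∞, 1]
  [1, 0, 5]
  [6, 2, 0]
Closure =
  [0, 3, 1]
  [1, 0, 2]
  [3, 2, 0]

This is the Floyd-Warshall all-pairs shortest-path computation. For each intermediate vertex k = 0, 1, …, 2, update dist[i][j] ← min(dist[i][j], dist[i][k] + dist[k][j]). The final matrix gives, for each (i, j), the minimum total weight of any directed path from i to j (possibly empty when i = j).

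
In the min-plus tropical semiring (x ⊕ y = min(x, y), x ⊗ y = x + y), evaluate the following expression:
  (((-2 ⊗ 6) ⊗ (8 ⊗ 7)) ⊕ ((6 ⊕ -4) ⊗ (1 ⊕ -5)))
(((-2 ⊗ 6) ⊗ (8 ⊗ 7)) ⊕ ((6 ⊕ -4) ⊗ (1 ⊕ -5))) = -9

Expand innermost to outermost. Recall ⊕ takes the minimum of its arguments and ⊗ takes their sum. Working out the expression (((-2 ⊗ 6) ⊗ (8 ⊗ 7)) ⊕ ((6 ⊕ -4) ⊗ (1 ⊕ -5))) gives -9.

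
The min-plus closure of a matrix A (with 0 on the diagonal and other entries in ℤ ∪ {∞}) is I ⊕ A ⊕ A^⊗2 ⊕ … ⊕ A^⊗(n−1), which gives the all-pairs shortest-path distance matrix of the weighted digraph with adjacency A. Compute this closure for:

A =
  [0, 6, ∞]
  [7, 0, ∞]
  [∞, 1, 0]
Closure =
  [0, 6, ∞]
  [7, 0, ∞]
  [8, 1, 0]

This is the Floyd-Warshall all-pairs shortest-path computation. For each intermediate vertex k = 0, 1, …, 2, update dist[i][j] ← min(dist[i][j], dist[i][k] + dist[k][j]). The final matrix gives, for each (i, j), the minimum total weight of any directed path from i to j (possibly empty when i = j).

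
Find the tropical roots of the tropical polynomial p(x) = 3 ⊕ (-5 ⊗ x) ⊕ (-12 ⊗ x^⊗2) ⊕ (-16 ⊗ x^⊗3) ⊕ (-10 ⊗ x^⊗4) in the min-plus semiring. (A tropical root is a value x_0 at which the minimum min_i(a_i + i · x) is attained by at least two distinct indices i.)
Roots: {-6, 4, 7, 8}

Each tropical root is a break point of the lower envelope of the lines y = a_i + i · x (there are 5 lines, with slopes 0, 1, ..., 4). Only the lines that attain the minimum somewhere contribute to roots; other lines are dominated. Here the surviving (envelope) indices are i = 4, i = 3, i = 2, i = 1, i = 0.
Intersections between consecutive envelope lines give the roots: for adjacent envelope indices i < j the intersection is x = (a_i − a_j) / (j − i). Reading off the sorted break points: {-6, 4, 7, 8}.
Verification: at each break x_0, at least two indices attain the minimum of min_i(a_i + i · x_0).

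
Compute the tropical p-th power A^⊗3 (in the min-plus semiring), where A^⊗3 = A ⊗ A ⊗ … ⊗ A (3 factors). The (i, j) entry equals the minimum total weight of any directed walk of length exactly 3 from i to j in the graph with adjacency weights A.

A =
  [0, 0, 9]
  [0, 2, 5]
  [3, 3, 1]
A^⊗3 =
  [0, 0, 5]
  [0, 0, 5]
  [3, 3, 3]

Each entry (A^⊗3)_ij equals the minimum over all length-3 walks i = v_0 → v_1 → … → v_3 = j of Σ_t A[v_t][v_{t+1}]. For example, for (i, j) = (0, 2) we minimise over 9 possible intermediate vertex sequences; the minimum is 5, attained along the walk 0 → 0 → 1 → 2.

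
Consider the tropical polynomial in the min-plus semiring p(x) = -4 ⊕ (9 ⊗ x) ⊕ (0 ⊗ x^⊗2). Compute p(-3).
p(-3) = -6

A tropical monomial a ⊗ x^⊗i evaluates to a + i · x. Evaluating each term at x = -3:
  Term 0 contributes -4 + 0 · -3 = -4
  Term 1 contributes 9 + 1 · -3 = 6
  Term 2 contributes 0 + 2 · -3 = -6
p(-3) = ⊕ of these = min[-4, 6, -6] = -6.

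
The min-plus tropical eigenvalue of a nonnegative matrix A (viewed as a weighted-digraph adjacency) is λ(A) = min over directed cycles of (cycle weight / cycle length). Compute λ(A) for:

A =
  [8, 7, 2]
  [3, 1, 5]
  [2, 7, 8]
λ(A) = 1

Enumerate directed cycles and compute their means (weight / length). Sample:
  cycle 0 → 0: weight = 8, length = 1, mean = 8/1 ≈ 8.000
  cycle 1 → 1: weight = 1, length = 1, mean = 1/1 ≈ 1.000
  cycle 2 → 2: weight = 8, length = 1, mean = 8/1 ≈ 8.000
  cycle 0 → 1 → 0: weight = 10, length = 2, mean = 10/2 ≈ 5.000
  cycle 0 → 2 → 0: weight = 4, length = 2, mean = 4/2 ≈ 2.000
  cycle 1 → 0 → 1: weight = 10, length = 2, mean = 10/2 ≈ 5.000
Minimum mean = 1.000, attained e.g. along the cycle 1 → 1 with weight 1 and length 1. So λ(A) = 1/1 = 1.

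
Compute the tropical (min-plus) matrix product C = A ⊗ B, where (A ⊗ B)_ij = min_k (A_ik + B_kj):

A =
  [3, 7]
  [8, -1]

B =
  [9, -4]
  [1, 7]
A ⊗ B =
  [8, -1]
  [0, 4]

Apply the min-plus product entry-by-entry:
  C[0][0] = min over k of (A[0][0] + B[0][0] = 3 + 9 = 12, A[0][1] + B[1][0] = 7 + 1 = 8) = 8 (attained at k = 1)
  C[0][1] = min over k of (A[0][0] + B[0][1] = 3 + -4 = -1, A[0][1] + B[1][1] = 7 + 7 = 14) = -1 (attained at k = 0)
  C[1][0] = min over k of (A[1][0] + B[0][0] = 8 + 9 = 17, A[1][1] + B[1][0] = -1 + 1 = 0) = 0 (attained at k = 1)
  C[1][1] = min over k of (A[1][0] + B[0][1] = 8 + -4 = 4, A[1][1] + B[1][1] = -1 + 7 = 6) = 4 (attained at k = 0)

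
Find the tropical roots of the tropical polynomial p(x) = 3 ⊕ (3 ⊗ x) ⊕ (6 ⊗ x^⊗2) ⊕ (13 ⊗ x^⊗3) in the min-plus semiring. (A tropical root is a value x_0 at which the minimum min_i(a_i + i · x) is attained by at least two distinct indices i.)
Roots: {-7, -3, 0}

Each tropical root is a break point of the lower envelope of the lines y = a_i + i · x (there are 4 lines, with slopes 0, 1, ..., 3). Only the lines that attain the minimum somewhere contribute to roots; other lines are dominated. Here the surviving (envelope) indices are i = 3, i = 2, i = 1, i = 0.
Intersections between consecutive envelope lines give the roots: for adjacent envelope indices i < j the intersection is x = (a_i − a_j) / (j − i). Reading off the sorted break points: {-7, -3, 0}.
Verification: at each break x_0, at least two indices attain the minimum of min_i(a_i + i · x_0).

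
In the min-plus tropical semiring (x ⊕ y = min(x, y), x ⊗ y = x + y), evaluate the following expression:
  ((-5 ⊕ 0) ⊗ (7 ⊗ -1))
((-5 ⊕ 0) ⊗ (7 ⊗ -1)) = 1

Expand innermost to outermost. Recall ⊕ takes the minimum of its arguments and ⊗ takes their sum. Working out the expression ((-5 ⊕ 0) ⊗ (7 ⊗ -1)) gives 1.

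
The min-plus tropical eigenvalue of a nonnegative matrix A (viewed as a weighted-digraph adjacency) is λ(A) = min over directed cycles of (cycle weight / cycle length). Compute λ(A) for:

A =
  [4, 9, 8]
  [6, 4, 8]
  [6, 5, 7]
λ(A) = 4

Enumerate directed cycles and compute their means (weight / length). Sample:
  cycle 0 → 0: weight = 4, length = 1, mean = 4/1 ≈ 4.000
  cycle 1 → 1: weight = 4, length = 1, mean = 4/1 ≈ 4.000
  cycle 2 → 2: weight = 7, length = 1, mean = 7/1 ≈ 7.000
  cycle 0 → 1 → 0: weight = 15, length = 2, mean = 15/2 ≈ 7.500
  cycle 0 → 2 → 0: weight = 14, length = 2, mean = 14/2 ≈ 7.000
  cycle 1 → 0 → 1: weight = 15, length = 2, mean = 15/2 ≈ 7.500
Minimum mean = 4.000, attained e.g. along the cycle 0 → 0 with weight 4 and length 1. So λ(A) = 4/1 = 4.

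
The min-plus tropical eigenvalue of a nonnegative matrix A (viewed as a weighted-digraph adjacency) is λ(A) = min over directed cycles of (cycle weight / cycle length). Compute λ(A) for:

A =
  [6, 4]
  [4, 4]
λ(A) = 4

Enumerate directed cycles and compute their means (weight / length). Sample:
  cycle 0 → 0: weight = 6, length = 1, mean = 6/1 ≈ 6.000
  cycle 1 → 1: weight = 4, length = 1, mean = 4/1 ≈ 4.000
  cycle 0 → 1 → 0: weight = 8, length = 2, mean = 8/2 ≈ 4.000
  cycle 1 → 0 → 1: weight = 8, length = 2, mean = 8/2 ≈ 4.000
Minimum mean = 4.000, attained e.g. along the cycle 1 → 1 with weight 4 and length 1. So λ(A) = 4/1 = 4.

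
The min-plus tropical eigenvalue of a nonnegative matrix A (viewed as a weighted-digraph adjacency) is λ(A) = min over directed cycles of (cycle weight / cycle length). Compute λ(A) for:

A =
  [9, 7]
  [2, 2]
λ(A) = 2

Enumerate directed cycles and compute their means (weight / length). Sample:
  cycle 0 → 0: weight = 9, length = 1, mean = 9/1 ≈ 9.000
  cycle 1 → 1: weight = 2, length = 1, mean = 2/1 ≈ 2.000
  cycle 0 → 1 → 0: weight = 9, length = 2, mean = 9/2 ≈ 4.500
  cycle 1 → 0 → 1: weight = 9, length = 2, mean = 9/2 ≈ 4.500
Minimum mean = 2.000, attained e.g. along the cycle 1 → 1 with weight 2 and length 1. So λ(A) = 2/1 = 2.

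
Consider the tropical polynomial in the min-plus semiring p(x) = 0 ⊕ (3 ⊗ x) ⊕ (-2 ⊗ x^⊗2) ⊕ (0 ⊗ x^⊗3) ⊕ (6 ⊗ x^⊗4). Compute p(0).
p(0) = -2

A tropical monomial a ⊗ x^⊗i evaluates to a + i · x. Evaluating each term at x = 0:
  Term 0 contributes 0 + 0 · 0 = 0
  Term 1 contributes 3 + 1 · 0 = 3
  Term 2 contributes -2 + 2 · 0 = -2
  Term 3 contributes 0 + 3 · 0 = 0
  Term 4 contributes 6 + 4 · 0 = 6
p(0) = ⊕ of these = min[0, 3, -2, 0, 6] = -2.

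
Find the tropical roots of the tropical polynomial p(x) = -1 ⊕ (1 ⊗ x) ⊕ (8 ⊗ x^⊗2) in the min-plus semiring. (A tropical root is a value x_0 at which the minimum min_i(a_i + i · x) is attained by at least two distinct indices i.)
Roots: {-7, -2}

Each tropical root is a break point of the lower envelope of the lines y = a_i + i · x (there are 3 lines, with slopes 0, 1, ..., 2). Only the lines that attain the minimum somewhere contribute to roots; other lines are dominated. Here the surviving (envelope) indices are i = 2, i = 1, i = 0.
Intersections between consecutive envelope lines give the roots: for adjacent envelope indices i < j the intersection is x = (a_i − a_j) / (j − i). Reading off the sorted break points: {-7, -2}.
Verification: at each break x_0, at least two indices attain the minimum of min_i(a_i + i · x_0).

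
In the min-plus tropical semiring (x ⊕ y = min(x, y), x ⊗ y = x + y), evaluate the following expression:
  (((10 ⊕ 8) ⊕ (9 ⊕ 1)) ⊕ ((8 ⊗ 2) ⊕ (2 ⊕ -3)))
(((10 ⊕ 8) ⊕ (9 ⊕ 1)) ⊕ ((8 ⊗ 2) ⊕ (2 ⊕ -3))) = -3

Expand innermost to outermost. Recall ⊕ takes the minimum of its arguments and ⊗ takes their sum. Working out the expression (((10 ⊕ 8) ⊕ (9 ⊕ 1)) ⊕ ((8 ⊗ 2) ⊕ (2 ⊕ -3))) gives -3.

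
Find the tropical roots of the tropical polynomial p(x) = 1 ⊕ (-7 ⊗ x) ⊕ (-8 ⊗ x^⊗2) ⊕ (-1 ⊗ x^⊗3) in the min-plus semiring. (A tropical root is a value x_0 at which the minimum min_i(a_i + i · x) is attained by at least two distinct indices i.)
Roots: {-7, 1, 8}

Each tropical root is a break point of the lower envelope of the lines y = a_i + i · x (there are 4 lines, with slopes 0, 1, ..., 3). Only the lines that attain the minimum somewhere contribute to roots; other lines are dominated. Here the surviving (envelope) indices are i = 3, i = 2, i = 1, i = 0.
Intersections between consecutive envelope lines give the roots: for adjacent envelope indices i < j the intersection is x = (a_i − a_j) / (j − i). Reading off the sorted break points: {-7, 1, 8}.
Verification: at each break x_0, at least two indices attain the minimum of min_i(a_i + i · x_0).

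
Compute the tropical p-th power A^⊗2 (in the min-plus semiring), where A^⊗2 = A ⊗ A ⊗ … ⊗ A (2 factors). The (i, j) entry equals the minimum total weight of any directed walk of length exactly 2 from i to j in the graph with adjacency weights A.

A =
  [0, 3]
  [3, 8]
A^⊗2 =
  [0, 3]
  [3, 6]

Each entry (A^⊗2)_ij equals the minimum over all length-2 walks i = v_0 → v_1 → … → v_2 = j of Σ_t A[v_t][v_{t+1}]. For example, for (i, j) = (0, 1) we minimise over 2 possible intermediate vertex sequences; the minimum is 3, attained along the walk 0 → 0 → 1.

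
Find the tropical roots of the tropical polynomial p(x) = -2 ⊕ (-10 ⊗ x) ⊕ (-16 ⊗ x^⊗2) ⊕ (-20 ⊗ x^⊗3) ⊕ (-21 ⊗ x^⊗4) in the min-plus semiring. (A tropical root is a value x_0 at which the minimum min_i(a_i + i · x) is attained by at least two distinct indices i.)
Roots: {1, 4, 6, 8}

Each tropical root is a break point of the lower envelope of the lines y = a_i + i · x (there are 5 lines, with slopes 0, 1, ..., 4). Only the lines that attain the minimum somewhere contribute to roots; other lines are dominated. Here the surviving (envelope) indices are i = 4, i = 3, i = 2, i = 1, i = 0.
Intersections between consecutive envelope lines give the roots: for adjacent envelope indices i < j the intersection is x = (a_i − a_j) / (j − i). Reading off the sorted break points: {1, 4, 6, 8}.
Verification: at each break x_0, at least two indices attain the minimum of min_i(a_i + i · x_0).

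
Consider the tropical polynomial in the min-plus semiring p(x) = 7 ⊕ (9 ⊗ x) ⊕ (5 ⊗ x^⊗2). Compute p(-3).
p(-3) = -1

A tropical monomial a ⊗ x^⊗i evaluates to a + i · x. Evaluating each term at x = -3:
  Term 0 contributes 7 + 0 · -3 = 7
  Term 1 contributes 9 + 1 · -3 = 6
  Term 2 contributes 5 + 2 · -3 = -1
p(-3) = ⊕ of these = min[7, 6, -1] = -1.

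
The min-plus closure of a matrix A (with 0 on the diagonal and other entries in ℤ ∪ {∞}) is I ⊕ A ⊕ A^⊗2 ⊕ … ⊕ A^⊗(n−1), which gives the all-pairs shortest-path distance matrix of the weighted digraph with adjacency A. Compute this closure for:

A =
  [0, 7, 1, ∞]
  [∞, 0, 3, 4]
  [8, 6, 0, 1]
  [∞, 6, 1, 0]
Closure =
  [0, 7, 1, 2]
  [11, 0, 3, 4]
  [8, 6, 0, 1]
  [9, 6, 1, 0]

This is the Floyd-Warshall all-pairs shortest-path computation. For each intermediate vertex k = 0, 1, …, 3, update dist[i][j] ← min(dist[i][j], dist[i][k] + dist[k][j]). The final matrix gives, for each (i, j), the minimum total weight of any directed path from i to j (possibly empty when i = j).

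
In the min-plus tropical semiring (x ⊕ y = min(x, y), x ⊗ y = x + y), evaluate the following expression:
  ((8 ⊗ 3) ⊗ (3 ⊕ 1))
((8 ⊗ 3) ⊗ (3 ⊕ 1)) = 12

Expand innermost to outermost. Recall ⊕ takes the minimum of its arguments and ⊗ takes their sum. Working out the expression ((8 ⊗ 3) ⊗ (3 ⊕ 1)) gives 12.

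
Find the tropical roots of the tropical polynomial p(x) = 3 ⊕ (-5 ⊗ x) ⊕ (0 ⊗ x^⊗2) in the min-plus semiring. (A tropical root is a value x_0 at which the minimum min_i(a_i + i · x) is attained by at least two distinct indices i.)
Roots: {-5, 8}

Each tropical root is a break point of the lower envelope of the lines y = a_i + i · x (there are 3 lines, with slopes 0, 1, ..., 2). Only the lines that attain the minimum somewhere contribute to roots; other lines are dominated. Here the surviving (envelope) indices are i = 2, i = 1, i = 0.
Intersections between consecutive envelope lines give the roots: for adjacent envelope indices i < j the intersection is x = (a_i − a_j) / (j − i). Reading off the sorted break points: {-5, 8}.
Verification: at each break x_0, at least two indices attain the minimum of min_i(a_i + i · x_0).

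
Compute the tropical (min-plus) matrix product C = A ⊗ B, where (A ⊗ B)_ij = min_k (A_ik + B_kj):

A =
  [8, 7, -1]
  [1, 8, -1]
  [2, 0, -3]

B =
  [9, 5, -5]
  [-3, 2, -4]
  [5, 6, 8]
A ⊗ B =
  [4, 5, 3]
  [4, 5, -4]
  [-3, 2, -4]

Apply the min-plus product entry-by-entry:
  C[0][0] = min over k of (A[0][0] + B[0][0] = 8 + 9 = 17, A[0][1] + B[1][0] = 7 + -3 = 4, A[0][2] + B[2][0] = -1 + 5 = 4) = 4 (attained at k = 1)
  C[0][1] = min over k of (A[0][0] + B[0][1] = 8 + 5 = 13, A[0][1] + B[1][1] = 7 + 2 = 9, A[0][2] + B[2][1] = -1 + 6 = 5) = 5 (attained at k = 2)
  C[0][2] = min over k of (A[0][0] + B[0][2] = 8 + -5 = 3, A[0][1] + B[1][2] = 7 + -4 = 3, A[0][2] + B[2][2] = -1 + 8 = 7) = 3 (attained at k = 0)
  C[1][0] = min over k of (A[1][0] + B[0][0] = 1 + 9 = 10, A[1][1] + B[1][0] = 8 + -3 = 5, A[1][2] + B[2][0] = -1 + 5 = 4) = 4 (attained at k = 2)
  C[1][1] = min over k of (A[1][0] + B[0][1] = 1 + 5 = 6, A[1][1] + B[1][1] = 8 + 2 = 10, A[1][2] + B[2][1] = -1 + 6 = 5) = 5 (attained at k = 2)
  C[1][2] = min over k of (A[1][0] + B[0][2] = 1 + -5 = -4, A[1][1] + B[1][2] = 8 + -4 = 4, A[1][2] + B[2][2] = -1 + 8 = 7) = -4 (attained at k = 0)
  C[2][0] = min over k of (A[2][0] + B[0][0] = 2 + 9 = 11, A[2][1] + B[1][0] = 0 + -3 = -3, A[2][2] + B[2][0] = -3 + 5 = 2) = -3 (attained at k = 1)
  C[2][1] = min over k of (A[2][0] + B[0][1] = 2 + 5 = 7, A[2][1] + B[1][1] = 0 + 2 = 2, A[2][2] + B[2][1] = -3 + 6 = 3) = 2 (attained at k = 1)
  C[2][2] = min over k of (A[2][0] + B[0][2] = 2 + -5 = -3, A[2][1] + B[1][2] = 0 + -4 = -4, A[2][2] + B[2][2] = -3 + 8 = 5) = -4 (attained at k = 1)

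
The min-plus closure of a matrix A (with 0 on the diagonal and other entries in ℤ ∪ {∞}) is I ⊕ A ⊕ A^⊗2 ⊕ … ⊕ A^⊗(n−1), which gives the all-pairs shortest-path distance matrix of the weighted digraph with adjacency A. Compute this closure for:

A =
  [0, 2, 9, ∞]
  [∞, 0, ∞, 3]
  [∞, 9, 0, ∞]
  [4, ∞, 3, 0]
Closure =
  [0, 2, 8, 5]
  [7, 0, 6, 3]
  [16, 9, 0, 12]
  [4, 6, 3, 0]

This is the Floyd-Warshall all-pairs shortest-path computation. For each intermediate vertex k = 0, 1, …, 3, update dist[i][j] ← min(dist[i][j], dist[i][k] + dist[k][j]). The final matrix gives, for each (i, j), the minimum total weight of any directed path from i to j (possibly empty when i = j).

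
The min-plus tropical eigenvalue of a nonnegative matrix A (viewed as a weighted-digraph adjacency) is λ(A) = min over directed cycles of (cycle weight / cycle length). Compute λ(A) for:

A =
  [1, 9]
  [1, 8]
λ(A) = 1

Enumerate directed cycles and compute their means (weight / length). Sample:
  cycle 0 → 0: weight = 1, length = 1, mean = 1/1 ≈ 1.000
  cycle 1 → 1: weight = 8, length = 1, mean = 8/1 ≈ 8.000
  cycle 0 → 1 → 0: weight = 10, length = 2, mean = 10/2 ≈ 5.000
  cycle 1 → 0 → 1: weight = 10, length = 2, mean = 10/2 ≈ 5.000
Minimum mean = 1.000, attained e.g. along the cycle 0 → 0 with weight 1 and length 1. So λ(A) = 1/1 = 1.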